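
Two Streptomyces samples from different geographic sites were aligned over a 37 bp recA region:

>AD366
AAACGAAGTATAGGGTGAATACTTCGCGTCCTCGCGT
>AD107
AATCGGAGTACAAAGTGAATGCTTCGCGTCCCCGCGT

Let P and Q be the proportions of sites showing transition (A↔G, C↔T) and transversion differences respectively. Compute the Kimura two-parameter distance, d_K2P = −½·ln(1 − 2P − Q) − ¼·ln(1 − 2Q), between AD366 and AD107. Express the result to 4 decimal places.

Differing sites — 3:A/T (Tv); 6:A/G (Ti); 11:T/C (Ti); 13:G/A (Ti); 14:G/A (Ti); 21:A/G (Ti); 32:T/C (Ti).
Of the 7 differences, 6 transitions and 1 transversion over 37 sites: P = 6/37 = 0.162162, Q = 1/37 = 0.027027.
d = −0.5·ln(0.648649) − 0.25·ln(0.945946) = −0.5·(-0.432864) − 0.25·(-0.055570) = 0.2303.

0.2303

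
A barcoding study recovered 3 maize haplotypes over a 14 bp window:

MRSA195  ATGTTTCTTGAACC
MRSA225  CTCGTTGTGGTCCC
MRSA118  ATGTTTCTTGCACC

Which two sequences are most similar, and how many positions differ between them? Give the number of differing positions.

1

Pairwise Hamming distances:
  MRSA195 vs MRSA225: 7
  MRSA195 vs MRSA118: 1
  MRSA225 vs MRSA118: 7
The smallest is 1, between MRSA195 and MRSA118.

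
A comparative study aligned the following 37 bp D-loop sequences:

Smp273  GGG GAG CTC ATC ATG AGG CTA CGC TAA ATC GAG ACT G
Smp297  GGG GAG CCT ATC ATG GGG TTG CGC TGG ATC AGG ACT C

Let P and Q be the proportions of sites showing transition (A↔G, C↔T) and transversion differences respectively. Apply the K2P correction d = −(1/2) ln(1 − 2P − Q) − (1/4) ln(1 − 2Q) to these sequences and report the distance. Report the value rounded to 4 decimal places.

The sequences differ at positions 8 (T/C, transition), 9 (C/T, transition), 16 (A/G, transition), 19 (C/T, transition), 21 (A/G, transition), 26 (A/G, transition), 27 (A/G, transition), 31 (G/A, transition), 32 (A/G, transition), 37 (G/C, transversion).
Of the 10 differences, 9 transitions and 1 transversion over 37 sites: P = 9/37 = 0.243243, Q = 1/37 = 0.027027.
d = −0.5·ln(0.486487) − 0.25·ln(0.945946) = −0.5·(-0.720545) − 0.25·(-0.055570) = 0.3742.

0.3742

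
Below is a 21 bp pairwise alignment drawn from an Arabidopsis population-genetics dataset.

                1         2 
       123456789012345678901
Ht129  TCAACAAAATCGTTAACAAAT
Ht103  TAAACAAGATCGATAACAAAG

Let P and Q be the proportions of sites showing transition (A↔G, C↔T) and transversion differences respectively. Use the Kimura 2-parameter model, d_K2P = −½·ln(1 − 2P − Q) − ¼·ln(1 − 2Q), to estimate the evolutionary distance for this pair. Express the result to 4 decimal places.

Differing sites — 2:C/A (Tv); 8:A/G (Ti); 13:T/A (Tv); 21:T/G (Tv).
Of the 4 differences, 1 transition and 3 transversions over 21 sites: P = 1/21 = 0.047619, Q = 3/21 = 0.142857.
d = −0.5·ln(0.761905) − 0.25·ln(0.714286) = −0.5·(-0.271933) − 0.25·(-0.336472) = 0.2201.

0.2201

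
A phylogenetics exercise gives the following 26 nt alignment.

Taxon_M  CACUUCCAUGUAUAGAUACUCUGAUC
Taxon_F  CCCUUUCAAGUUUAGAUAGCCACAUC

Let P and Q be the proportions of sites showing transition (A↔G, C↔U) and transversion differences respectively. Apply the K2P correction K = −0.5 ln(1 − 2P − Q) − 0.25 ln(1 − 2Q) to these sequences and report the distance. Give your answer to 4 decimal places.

0.3975

Differing sites — 2:A/C (Tv); 6:C/U (Ti); 9:U/A (Tv); 12:A/U (Tv); 19:C/G (Tv); 20:U/C (Ti); 22:U/A (Tv); 23:G/C (Tv).
Of the 8 differences, 2 transitions and 6 transversions over 26 sites: P = 2/26 = 0.076923, Q = 6/26 = 0.230769.
d = −0.5·ln(0.615385) − 0.25·ln(0.538462) = −0.5·(-0.485507) − 0.25·(-0.619038) = 0.3975.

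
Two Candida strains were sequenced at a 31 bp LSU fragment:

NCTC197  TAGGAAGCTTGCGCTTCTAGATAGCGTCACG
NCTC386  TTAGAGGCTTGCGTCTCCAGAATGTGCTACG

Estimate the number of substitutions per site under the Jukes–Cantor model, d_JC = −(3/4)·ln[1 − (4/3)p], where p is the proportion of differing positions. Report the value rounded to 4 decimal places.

The sequences differ at positions 2 (A/T), 3 (G/A), 6 (A/G), 14 (C/T), 15 (T/C), 18 (T/C), 22 (T/A), 23 (A/T), 25 (C/T), 27 (T/C), 28 (C/T).
p = 11/31 = 0.354839.
d = −0.75 · ln(1 − (4/3)·0.354839) = −0.75 · ln(0.526881) = −0.75 · (-0.640781) = 0.4806.

0.4806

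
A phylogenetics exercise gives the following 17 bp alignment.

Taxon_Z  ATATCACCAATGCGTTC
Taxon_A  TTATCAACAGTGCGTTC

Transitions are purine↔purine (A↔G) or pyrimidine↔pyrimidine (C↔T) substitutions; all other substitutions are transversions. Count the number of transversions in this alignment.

Mismatches occur at site 1 (A/T, transversion), site 7 (C/A, transversion), site 10 (A/G, transition).
Of the 3 differences, 1 transition and 2 transversions, so the answer is 2.

2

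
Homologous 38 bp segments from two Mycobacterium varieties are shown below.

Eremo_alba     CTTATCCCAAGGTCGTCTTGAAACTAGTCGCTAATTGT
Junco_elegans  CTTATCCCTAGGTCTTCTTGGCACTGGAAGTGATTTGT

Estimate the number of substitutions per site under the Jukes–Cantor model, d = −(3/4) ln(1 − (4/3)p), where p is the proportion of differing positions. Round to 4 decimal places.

Mismatches occur at site 9 (A→T), site 15 (G→T), site 21 (A→G), site 22 (A→C), site 26 (A→G), site 28 (T→A), site 29 (C→A), site 31 (C→T), site 32 (T→G), site 34 (A→T).
p = 10/38 = 0.263158.
d = −0.75 · ln(1 − (4/3)·0.263158) = −0.75 · ln(0.649123) = −0.75 · (-0.432133) = 0.3241.

0.3241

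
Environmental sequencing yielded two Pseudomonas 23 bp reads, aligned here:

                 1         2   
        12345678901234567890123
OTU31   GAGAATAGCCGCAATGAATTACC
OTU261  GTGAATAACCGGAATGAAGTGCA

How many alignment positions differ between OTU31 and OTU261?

Differing sites — 2:A/T; 8:G/A; 12:C/G; 19:T/G; 21:A/G; 23:C/A.
That gives 6 mismatches out of 23 aligned sites, so the Hamming distance is 6.

6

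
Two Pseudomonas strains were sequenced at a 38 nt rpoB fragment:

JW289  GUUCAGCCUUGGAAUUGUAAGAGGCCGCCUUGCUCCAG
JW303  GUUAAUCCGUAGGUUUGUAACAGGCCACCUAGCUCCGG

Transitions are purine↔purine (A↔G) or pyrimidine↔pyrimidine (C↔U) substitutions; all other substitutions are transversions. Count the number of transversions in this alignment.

6

Differing sites — 4:C/A (Tv); 6:G/U (Tv); 9:U/G (Tv); 11:G/A (Ti); 13:A/G (Ti); 14:A/U (Tv); 21:G/C (Tv); 27:G/A (Ti); 31:U/A (Tv); 37:A/G (Ti).
Of the 10 differences, 4 transitions and 6 transversions, so the answer is 6.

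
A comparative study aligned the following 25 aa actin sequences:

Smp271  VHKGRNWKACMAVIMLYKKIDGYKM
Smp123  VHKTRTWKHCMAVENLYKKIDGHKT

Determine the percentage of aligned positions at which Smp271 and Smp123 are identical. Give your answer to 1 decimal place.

Mismatches occur at site 4 (G→T), site 6 (N→T), site 9 (A→H), site 14 (I→E), site 15 (M→N), site 23 (Y→H), site 25 (M→T).
18 of the 25 sites match, so the percent identity is 18/25 × 100 = 72.0%.

72.0%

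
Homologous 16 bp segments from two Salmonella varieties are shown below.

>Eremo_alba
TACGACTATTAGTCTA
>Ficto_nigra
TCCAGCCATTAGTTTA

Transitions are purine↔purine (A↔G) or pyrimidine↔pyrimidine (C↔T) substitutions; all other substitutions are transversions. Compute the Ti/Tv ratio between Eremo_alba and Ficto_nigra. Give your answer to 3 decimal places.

Differing sites — 2:A/C (Tv); 4:G/A (Ti); 5:A/G (Ti); 7:T/C (Ti); 14:C/T (Ti).
Of the 5 differences, 4 transitions and 1 transversion, so Ti/Tv = 4/1 = 4.000.

4.000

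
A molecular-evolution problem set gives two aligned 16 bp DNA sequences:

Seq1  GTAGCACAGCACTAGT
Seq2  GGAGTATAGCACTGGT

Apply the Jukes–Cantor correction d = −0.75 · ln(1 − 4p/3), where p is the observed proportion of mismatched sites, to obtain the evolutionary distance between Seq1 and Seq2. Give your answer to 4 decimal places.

Differing sites — 2:T/G; 5:C/T; 7:C/T; 14:A/G.
p = 4/16 = 0.250000.
d = −0.75 · ln(1 − (4/3)·0.250000) = −0.75 · ln(0.666667) = −0.75 · (-0.405465) = 0.3041.

0.3041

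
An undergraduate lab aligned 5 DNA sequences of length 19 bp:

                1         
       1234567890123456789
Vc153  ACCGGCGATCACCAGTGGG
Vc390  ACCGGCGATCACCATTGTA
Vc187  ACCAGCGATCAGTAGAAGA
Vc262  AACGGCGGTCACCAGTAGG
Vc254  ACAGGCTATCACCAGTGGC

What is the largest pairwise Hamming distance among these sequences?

Pairwise Hamming distances:
  Vc153 vs Vc390: 3
  Vc153 vs Vc187: 6
  Vc153 vs Vc262: 3
  Vc153 vs Vc254: 3
  Vc390 vs Vc187: 7
  Vc390 vs Vc262: 6
  Vc390 vs Vc254: 5
  Vc187 vs Vc262: 7
  Vc187 vs Vc254: 8
  Vc262 vs Vc254: 6
The largest is 8, between Vc187 and Vc254.

8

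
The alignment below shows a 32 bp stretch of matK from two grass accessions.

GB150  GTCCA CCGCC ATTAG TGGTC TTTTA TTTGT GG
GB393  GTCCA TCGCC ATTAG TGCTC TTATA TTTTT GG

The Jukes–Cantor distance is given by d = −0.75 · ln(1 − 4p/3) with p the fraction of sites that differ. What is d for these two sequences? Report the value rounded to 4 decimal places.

0.1367

Mismatches occur at site 6 (C↔T), site 18 (G↔C), site 23 (T↔A), site 29 (G↔T).
p = 4/32 = 0.125000.
d = −0.75 · ln(1 − (4/3)·0.125000) = −0.75 · ln(0.833333) = −0.75 · (-0.182322) = 0.1367.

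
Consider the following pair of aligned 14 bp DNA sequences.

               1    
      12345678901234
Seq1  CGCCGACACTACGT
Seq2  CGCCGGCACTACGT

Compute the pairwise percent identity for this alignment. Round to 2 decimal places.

The sequences differ at position 6 (A/G).
13 of the 14 sites match, so the percent identity is 13/14 × 100 = 92.86%.

92.86%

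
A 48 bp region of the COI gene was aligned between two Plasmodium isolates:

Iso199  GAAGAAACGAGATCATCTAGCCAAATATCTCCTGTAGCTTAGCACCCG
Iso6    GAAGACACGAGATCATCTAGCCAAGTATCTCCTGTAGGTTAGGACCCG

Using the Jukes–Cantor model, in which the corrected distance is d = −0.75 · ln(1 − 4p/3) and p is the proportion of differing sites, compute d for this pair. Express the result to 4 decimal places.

0.0883

Mismatches occur at site 6 (A/C), site 25 (A/G), site 38 (C/G), site 43 (C/G).
p = 4/48 = 0.083333.
d = −0.75 · ln(1 − (4/3)·0.083333) = −0.75 · ln(0.888889) = −0.75 · (-0.117783) = 0.0883.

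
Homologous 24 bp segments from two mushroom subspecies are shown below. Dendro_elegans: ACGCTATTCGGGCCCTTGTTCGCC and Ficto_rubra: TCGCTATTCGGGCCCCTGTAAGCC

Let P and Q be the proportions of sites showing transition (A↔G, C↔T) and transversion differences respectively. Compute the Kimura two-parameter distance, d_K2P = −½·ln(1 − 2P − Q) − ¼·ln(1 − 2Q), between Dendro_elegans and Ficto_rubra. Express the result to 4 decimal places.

Mismatches occur at site 1 (A/T, transversion), site 16 (T/C, transition), site 20 (T/A, transversion), site 21 (C/A, transversion).
Of the 4 differences, 1 transition and 3 transversions over 24 sites: P = 1/24 = 0.041667, Q = 3/24 = 0.125000.
d = −0.5·ln(0.791666) − 0.25·ln(0.750000) = −0.5·(-0.233616) − 0.25·(-0.287682) = 0.1887.

0.1887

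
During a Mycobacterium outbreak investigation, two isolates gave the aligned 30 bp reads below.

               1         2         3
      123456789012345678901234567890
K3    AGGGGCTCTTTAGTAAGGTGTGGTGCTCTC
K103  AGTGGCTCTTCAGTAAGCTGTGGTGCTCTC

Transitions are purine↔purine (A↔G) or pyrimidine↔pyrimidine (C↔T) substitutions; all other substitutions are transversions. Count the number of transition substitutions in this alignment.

1

Mismatches occur at site 3 (G/T, transversion), site 11 (T/C, transition), site 18 (G/C, transversion).
Of the 3 differences, 1 transition and 2 transversions, so the answer is 1.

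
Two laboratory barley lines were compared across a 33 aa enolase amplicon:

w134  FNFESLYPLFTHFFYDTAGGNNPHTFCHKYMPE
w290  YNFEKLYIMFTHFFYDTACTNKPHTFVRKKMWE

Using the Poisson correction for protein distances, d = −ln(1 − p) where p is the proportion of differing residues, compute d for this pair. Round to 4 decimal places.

Differing sites — 1:F/Y; 5:S/K; 8:P/I; 9:L/M; 19:G/C; 20:G/T; 22:N/K; 27:C/V; 28:H/R; 30:Y/K; 32:P/W.
p = 11/33 = 0.333333.
d = −ln(1 − 0.333333) = −ln(0.666667) = 0.4055.

0.4055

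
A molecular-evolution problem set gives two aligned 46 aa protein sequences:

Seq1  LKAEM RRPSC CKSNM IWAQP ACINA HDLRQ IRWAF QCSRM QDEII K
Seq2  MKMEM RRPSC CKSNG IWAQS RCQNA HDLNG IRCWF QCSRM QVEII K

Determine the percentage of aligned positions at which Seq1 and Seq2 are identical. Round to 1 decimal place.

76.1%

Differing sites — 1:L/M; 3:A/M; 15:M/G; 20:P/S; 21:A/R; 23:I/Q; 29:R/N; 30:Q/G; 33:W/C; 34:A/W; 42:D/V.
35 of the 46 sites match, so the percent identity is 35/46 × 100 = 76.1%.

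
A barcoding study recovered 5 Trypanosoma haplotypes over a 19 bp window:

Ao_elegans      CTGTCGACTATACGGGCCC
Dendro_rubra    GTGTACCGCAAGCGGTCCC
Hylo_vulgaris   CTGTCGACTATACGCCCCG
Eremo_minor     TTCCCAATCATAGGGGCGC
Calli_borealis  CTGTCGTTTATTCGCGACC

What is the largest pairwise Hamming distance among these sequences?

Pairwise Hamming distances:
  Ao_elegans vs Dendro_rubra: 9
  Ao_elegans vs Hylo_vulgaris: 3
  Ao_elegans vs Eremo_minor: 8
  Ao_elegans vs Calli_borealis: 5
  Dendro_rubra vs Hylo_vulgaris: 11
  Dendro_rubra vs Eremo_minor: 12
  Dendro_rubra vs Calli_borealis: 11
  Hylo_vulgaris vs Eremo_minor: 11
  Hylo_vulgaris vs Calli_borealis: 6
  Eremo_minor vs Calli_borealis: 11
The largest is 12, between Dendro_rubra and Eremo_minor.

12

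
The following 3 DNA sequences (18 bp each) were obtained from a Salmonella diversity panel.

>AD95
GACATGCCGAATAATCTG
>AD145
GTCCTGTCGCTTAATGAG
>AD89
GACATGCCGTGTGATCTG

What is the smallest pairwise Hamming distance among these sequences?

3

Pairwise Hamming distances:
  AD95 vs AD145: 7
  AD95 vs AD89: 3
  AD145 vs AD89: 8
The smallest is 3, between AD95 and AD89.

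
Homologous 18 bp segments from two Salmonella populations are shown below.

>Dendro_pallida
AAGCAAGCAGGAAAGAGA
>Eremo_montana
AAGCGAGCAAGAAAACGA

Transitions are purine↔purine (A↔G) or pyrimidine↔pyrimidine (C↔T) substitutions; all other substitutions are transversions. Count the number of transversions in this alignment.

Mismatches occur at site 5 (A→G, transition), site 10 (G→A, transition), site 15 (G→A, transition), site 16 (A→C, transversion).
Of the 4 differences, 3 transitions and 1 transversion, so the answer is 1.

1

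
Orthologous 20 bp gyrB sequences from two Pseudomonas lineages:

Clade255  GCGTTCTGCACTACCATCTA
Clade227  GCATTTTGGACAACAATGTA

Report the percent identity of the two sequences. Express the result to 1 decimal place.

The sequences differ at positions 3 (G/A), 6 (C/T), 9 (C/G), 12 (T/A), 15 (C/A), 18 (C/G).
14 of the 20 sites match, so the percent identity is 14/20 × 100 = 70.0%.

70.0%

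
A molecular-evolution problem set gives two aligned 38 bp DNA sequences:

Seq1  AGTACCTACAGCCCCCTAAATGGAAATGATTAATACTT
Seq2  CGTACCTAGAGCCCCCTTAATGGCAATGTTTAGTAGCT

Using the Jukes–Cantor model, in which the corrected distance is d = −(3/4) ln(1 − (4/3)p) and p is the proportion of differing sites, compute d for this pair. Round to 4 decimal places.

The sequences differ at positions 1 (A/C), 9 (C/G), 18 (A/T), 24 (A/C), 29 (A/T), 33 (A/G), 36 (C/G), 37 (T/C).
p = 8/38 = 0.210526.
d = −0.75 · ln(1 − (4/3)·0.210526) = −0.75 · ln(0.719299) = −0.75 · (-0.329478) = 0.2471.

0.2471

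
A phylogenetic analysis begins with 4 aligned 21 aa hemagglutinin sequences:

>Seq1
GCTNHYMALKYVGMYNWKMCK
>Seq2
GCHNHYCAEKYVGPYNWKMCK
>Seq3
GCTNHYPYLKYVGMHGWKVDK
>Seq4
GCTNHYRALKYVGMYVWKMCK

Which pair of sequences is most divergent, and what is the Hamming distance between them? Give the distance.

Pairwise Hamming distances:
  Seq1 vs Seq2: 4
  Seq1 vs Seq3: 6
  Seq1 vs Seq4: 2
  Seq2 vs Seq3: 9
  Seq2 vs Seq4: 5
  Seq3 vs Seq4: 6
The largest is 9, between Seq2 and Seq3.

9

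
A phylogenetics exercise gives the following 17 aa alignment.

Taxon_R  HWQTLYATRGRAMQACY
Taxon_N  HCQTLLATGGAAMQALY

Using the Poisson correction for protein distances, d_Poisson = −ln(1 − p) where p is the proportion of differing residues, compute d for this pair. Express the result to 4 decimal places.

Differing sites — 2:W/C; 6:Y/L; 9:R/G; 11:R/A; 16:C/L.
p = 5/17 = 0.294118.
d = −ln(1 − 0.294118) = −ln(0.705882) = 0.3483.

0.3483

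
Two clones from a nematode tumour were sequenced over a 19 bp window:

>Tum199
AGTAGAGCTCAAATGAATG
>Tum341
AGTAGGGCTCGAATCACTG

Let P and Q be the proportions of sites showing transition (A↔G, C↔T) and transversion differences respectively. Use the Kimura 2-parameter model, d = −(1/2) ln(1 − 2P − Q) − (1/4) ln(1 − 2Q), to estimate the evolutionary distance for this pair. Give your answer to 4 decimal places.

Differing sites — 6:A/G (Ti); 11:A/G (Ti); 15:G/C (Tv); 17:A/C (Tv).
Of the 4 differences, 2 transitions and 2 transversions over 19 sites: P = 2/19 = 0.105263, Q = 2/19 = 0.105263.
d = −0.5·ln(0.684211) − 0.25·ln(0.789474) = −0.5·(-0.379489) − 0.25·(-0.236388) = 0.2488.

0.2488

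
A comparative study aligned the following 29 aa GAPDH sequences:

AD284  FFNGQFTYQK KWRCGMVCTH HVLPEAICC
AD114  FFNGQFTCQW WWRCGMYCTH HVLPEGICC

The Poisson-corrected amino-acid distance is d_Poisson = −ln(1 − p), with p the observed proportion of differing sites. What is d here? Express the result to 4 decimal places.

Differing sites — 8:Y/C; 10:K/W; 11:K/W; 17:V/Y; 26:A/G.
p = 5/29 = 0.172414.
d = −ln(1 − 0.172414) = −ln(0.827586) = 0.1892.

0.1892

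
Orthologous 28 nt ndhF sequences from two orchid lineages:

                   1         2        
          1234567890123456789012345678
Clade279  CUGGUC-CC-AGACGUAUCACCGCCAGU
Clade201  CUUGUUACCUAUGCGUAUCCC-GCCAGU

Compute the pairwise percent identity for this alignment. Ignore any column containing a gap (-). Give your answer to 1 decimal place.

Excluding the 3 gap columns leaves 25 comparable sites.
The sequences differ at positions 3 (G/U), 6 (C/U), 12 (G/U), 13 (A/G), 20 (A/C).
20 of the 25 comparable sites match, so the percent identity is 20/25 × 100 = 80.0%.

80.0%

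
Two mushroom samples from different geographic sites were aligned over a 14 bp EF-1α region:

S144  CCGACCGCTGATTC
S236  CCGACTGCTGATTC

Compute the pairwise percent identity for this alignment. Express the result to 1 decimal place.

The sequences differ at position 6 (C/T).
13 of the 14 sites match, so the percent identity is 13/14 × 100 = 92.9%.

92.9%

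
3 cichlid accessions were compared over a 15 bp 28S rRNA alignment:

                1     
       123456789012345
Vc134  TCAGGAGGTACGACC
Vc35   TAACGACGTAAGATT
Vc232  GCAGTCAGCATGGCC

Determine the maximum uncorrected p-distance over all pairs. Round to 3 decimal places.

0.733

Pairwise Hamming distances:
  Vc134 vs Vc35: 6
  Vc134 vs Vc232: 7
  Vc35 vs Vc232: 11
The largest is 11 mismatches, between Vc35 and Vc232; p = 11/15 = 0.733.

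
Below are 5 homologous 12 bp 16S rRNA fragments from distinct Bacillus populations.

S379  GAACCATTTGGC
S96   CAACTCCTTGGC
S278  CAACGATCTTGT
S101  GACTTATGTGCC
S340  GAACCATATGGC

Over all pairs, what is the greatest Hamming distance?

Pairwise Hamming distances:
  S379 vs S96: 4
  S379 vs S278: 5
  S379 vs S101: 5
  S379 vs S340: 1
  S96 vs S278: 6
  S96 vs S101: 7
  S96 vs S340: 5
  S278 vs S101: 8
  S278 vs S340: 5
  S101 vs S340: 5
The largest is 8, between S278 and S101.

8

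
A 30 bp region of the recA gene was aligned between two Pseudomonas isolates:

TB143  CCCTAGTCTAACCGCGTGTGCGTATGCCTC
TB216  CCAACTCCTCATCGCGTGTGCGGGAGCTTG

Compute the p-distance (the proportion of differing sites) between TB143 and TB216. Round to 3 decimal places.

0.400

Differing sites — 3:C/A; 4:T/A; 5:A/C; 6:G/T; 7:T/C; 10:A/C; 12:C/T; 23:T/G; 24:A/G; 25:T/A; 28:C/T; 30:C/G.
There are 12 differences over 30 sites, so p = 12/30 = 0.400.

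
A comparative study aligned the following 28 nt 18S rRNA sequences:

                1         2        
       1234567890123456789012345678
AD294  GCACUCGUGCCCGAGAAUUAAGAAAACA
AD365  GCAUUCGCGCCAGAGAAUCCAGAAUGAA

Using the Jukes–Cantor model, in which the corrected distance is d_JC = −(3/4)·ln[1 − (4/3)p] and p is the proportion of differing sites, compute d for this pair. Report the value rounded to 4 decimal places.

Mismatches occur at site 4 (C→U), site 8 (U→C), site 12 (C→A), site 19 (U→C), site 20 (A→C), site 25 (A→U), site 26 (A→G), site 27 (C→A).
p = 8/28 = 0.285714.
d = −0.75 · ln(1 − (4/3)·0.285714) = −0.75 · ln(0.619048) = −0.75 · (-0.479572) = 0.3597.

0.3597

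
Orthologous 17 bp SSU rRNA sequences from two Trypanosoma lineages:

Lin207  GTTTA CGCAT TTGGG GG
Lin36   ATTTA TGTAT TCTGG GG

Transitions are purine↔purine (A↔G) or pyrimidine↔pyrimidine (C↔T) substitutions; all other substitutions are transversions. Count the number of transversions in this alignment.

The sequences differ at positions 1 (G/A, transition), 6 (C/T, transition), 8 (C/T, transition), 12 (T/C, transition), 13 (G/T, transversion).
Of the 5 differences, 4 transitions and 1 transversion, so the answer is 1.

1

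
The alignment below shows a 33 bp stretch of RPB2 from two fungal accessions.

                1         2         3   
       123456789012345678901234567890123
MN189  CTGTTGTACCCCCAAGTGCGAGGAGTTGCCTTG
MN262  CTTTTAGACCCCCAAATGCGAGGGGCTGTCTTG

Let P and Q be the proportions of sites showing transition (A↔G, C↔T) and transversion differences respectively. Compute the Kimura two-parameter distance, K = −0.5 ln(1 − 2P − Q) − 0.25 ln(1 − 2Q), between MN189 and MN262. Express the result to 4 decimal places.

0.2583

Differing sites — 3:G/T (Tv); 6:G/A (Ti); 7:T/G (Tv); 16:G/A (Ti); 24:A/G (Ti); 26:T/C (Ti); 29:C/T (Ti).
Of the 7 differences, 5 transitions and 2 transversions over 33 sites: P = 5/33 = 0.151515, Q = 2/33 = 0.060606.
d = −0.5·ln(0.636364) − 0.25·ln(0.878788) = −0.5·(-0.451985) − 0.25·(-0.129212) = 0.2583.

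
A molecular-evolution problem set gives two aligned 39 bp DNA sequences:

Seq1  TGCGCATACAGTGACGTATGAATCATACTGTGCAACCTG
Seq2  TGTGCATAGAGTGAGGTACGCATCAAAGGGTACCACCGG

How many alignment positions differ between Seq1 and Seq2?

The sequences differ at positions 3 (C/T), 9 (C/G), 15 (C/G), 19 (T/C), 21 (A/C), 26 (T/A), 28 (C/G), 29 (T/G), 32 (G/A), 34 (A/C), 38 (T/G).
That gives 11 mismatches out of 39 aligned sites, so the Hamming distance is 11.

11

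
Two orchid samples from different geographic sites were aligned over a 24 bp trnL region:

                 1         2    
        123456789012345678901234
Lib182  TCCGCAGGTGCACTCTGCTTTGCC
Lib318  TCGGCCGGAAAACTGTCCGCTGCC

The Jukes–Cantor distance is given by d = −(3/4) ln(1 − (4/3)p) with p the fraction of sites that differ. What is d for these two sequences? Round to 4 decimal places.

The sequences differ at positions 3 (C/G), 6 (A/C), 9 (T/A), 10 (G/A), 11 (C/A), 15 (C/G), 17 (G/C), 19 (T/G), 20 (T/C).
p = 9/24 = 0.375000.
d = −0.75 · ln(1 − (4/3)·0.375000) = −0.75 · ln(0.500000) = −0.75 · (-0.693147) = 0.5199.

0.5199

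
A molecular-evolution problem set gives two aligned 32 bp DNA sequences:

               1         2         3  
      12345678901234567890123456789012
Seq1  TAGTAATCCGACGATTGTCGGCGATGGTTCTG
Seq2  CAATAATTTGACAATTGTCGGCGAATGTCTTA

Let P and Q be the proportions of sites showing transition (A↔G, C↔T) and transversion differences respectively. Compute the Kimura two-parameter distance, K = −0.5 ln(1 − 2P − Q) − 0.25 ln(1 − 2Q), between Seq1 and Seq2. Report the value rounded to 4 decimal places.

Mismatches occur at site 1 (T↔C, transition), site 3 (G↔A, transition), site 8 (C↔T, transition), site 9 (C↔T, transition), site 13 (G↔A, transition), site 25 (T↔A, transversion), site 26 (G↔T, transversion), site 29 (T↔C, transition), site 30 (C↔T, transition), site 32 (G↔A, transition).
Of the 10 differences, 8 transitions and 2 transversions over 32 sites: P = 8/32 = 0.250000, Q = 2/32 = 0.062500.
d = −0.5·ln(0.437500) − 0.25·ln(0.875000) = −0.5·(-0.826679) − 0.25·(-0.133531) = 0.4467.

0.4467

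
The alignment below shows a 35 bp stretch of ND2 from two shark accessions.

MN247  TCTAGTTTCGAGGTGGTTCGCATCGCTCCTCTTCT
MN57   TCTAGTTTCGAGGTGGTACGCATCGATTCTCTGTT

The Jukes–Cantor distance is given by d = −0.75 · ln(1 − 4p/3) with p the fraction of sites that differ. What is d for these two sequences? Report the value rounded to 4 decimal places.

0.1585

The sequences differ at positions 18 (T/A), 26 (C/A), 28 (C/T), 33 (T/G), 34 (C/T).
p = 5/35 = 0.142857.
d = −0.75 · ln(1 − (4/3)·0.142857) = −0.75 · ln(0.809524) = −0.75 · (-0.211309) = 0.1585.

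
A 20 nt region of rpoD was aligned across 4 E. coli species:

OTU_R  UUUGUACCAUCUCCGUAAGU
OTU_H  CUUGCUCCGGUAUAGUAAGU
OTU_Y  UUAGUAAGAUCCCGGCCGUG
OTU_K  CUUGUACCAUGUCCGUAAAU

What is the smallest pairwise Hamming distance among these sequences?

3

Pairwise Hamming distances:
  OTU_R vs OTU_H: 9
  OTU_R vs OTU_Y: 10
  OTU_R vs OTU_K: 3
  OTU_H vs OTU_Y: 17
  OTU_H vs OTU_K: 9
  OTU_Y vs OTU_K: 12
The smallest is 3, between OTU_R and OTU_K.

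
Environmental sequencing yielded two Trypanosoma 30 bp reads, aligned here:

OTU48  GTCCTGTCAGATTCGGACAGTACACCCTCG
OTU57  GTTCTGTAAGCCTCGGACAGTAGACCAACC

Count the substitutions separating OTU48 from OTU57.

The sequences differ at positions 3 (C/T), 8 (C/A), 11 (A/C), 12 (T/C), 23 (C/G), 27 (C/A), 28 (T/A), 30 (G/C).
That gives 8 mismatches out of 30 aligned sites, so the Hamming distance is 8.

8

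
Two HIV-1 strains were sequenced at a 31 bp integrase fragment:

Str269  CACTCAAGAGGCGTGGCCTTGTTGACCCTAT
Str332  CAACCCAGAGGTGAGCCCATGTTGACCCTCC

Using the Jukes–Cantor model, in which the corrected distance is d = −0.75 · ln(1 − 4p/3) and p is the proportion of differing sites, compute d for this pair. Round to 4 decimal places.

0.3672

Differing sites — 3:C/A; 4:T/C; 6:A/C; 12:C/T; 14:T/A; 16:G/C; 19:T/A; 30:A/C; 31:T/C.
p = 9/31 = 0.290323.
d = −0.75 · ln(1 − (4/3)·0.290323) = −0.75 · ln(0.612903) = −0.75 · (-0.489549) = 0.3672.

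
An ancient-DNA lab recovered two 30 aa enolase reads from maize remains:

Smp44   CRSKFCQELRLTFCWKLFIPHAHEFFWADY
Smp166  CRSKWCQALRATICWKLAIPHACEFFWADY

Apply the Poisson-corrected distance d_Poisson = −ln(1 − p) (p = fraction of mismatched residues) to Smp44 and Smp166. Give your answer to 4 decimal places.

0.2231

The sequences differ at positions 5 (F/W), 8 (E/A), 11 (L/A), 13 (F/I), 18 (F/A), 23 (H/C).
p = 6/30 = 0.200000.
d = −ln(1 − 0.200000) = −ln(0.800000) = 0.2231.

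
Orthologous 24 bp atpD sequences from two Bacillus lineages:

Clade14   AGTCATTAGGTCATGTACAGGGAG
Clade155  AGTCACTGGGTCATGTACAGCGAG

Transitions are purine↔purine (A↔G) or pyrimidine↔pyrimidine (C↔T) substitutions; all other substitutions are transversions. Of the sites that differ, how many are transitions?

2

Mismatches occur at site 6 (T→C, transition), site 8 (A→G, transition), site 21 (G→C, transversion).
Of the 3 differences, 2 transitions and 1 transversion, so the answer is 2.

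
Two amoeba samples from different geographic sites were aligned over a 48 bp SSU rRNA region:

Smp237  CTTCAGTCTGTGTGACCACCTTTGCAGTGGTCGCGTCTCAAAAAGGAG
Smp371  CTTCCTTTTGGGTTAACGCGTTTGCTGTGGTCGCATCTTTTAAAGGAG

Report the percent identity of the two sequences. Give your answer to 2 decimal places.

Mismatches occur at site 5 (A↔C), site 6 (G↔T), site 8 (C↔T), site 11 (T↔G), site 14 (G↔T), site 16 (C↔A), site 18 (A↔G), site 20 (C↔G), site 26 (A↔T), site 35 (G↔A), site 39 (C↔T), site 40 (A↔T), site 41 (A↔T).
35 of the 48 sites match, so the percent identity is 35/48 × 100 = 72.92%.

72.92%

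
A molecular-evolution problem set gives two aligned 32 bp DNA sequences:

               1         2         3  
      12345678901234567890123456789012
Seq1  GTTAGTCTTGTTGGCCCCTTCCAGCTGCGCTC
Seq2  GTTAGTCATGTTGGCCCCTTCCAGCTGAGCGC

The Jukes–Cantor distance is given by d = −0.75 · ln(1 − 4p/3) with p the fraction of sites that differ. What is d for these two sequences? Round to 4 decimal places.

0.1001

Mismatches occur at site 8 (T→A), site 28 (C→A), site 31 (T→G).
p = 3/32 = 0.093750.
d = −0.75 · ln(1 − (4/3)·0.093750) = −0.75 · ln(0.875000) = −0.75 · (-0.133531) = 0.1001.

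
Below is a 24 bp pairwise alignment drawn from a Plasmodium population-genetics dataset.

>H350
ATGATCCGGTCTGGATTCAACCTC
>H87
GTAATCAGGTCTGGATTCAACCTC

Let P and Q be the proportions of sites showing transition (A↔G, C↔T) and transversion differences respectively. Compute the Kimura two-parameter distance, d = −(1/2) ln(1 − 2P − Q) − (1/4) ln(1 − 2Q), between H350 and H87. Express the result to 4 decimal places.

0.1386

Differing sites — 1:A/G (Ti); 3:G/A (Ti); 7:C/A (Tv).
Of the 3 differences, 2 transitions and 1 transversion over 24 sites: P = 2/24 = 0.083333, Q = 1/24 = 0.041667.
d = −0.5·ln(0.791667) − 0.25·ln(0.916666) = −0.5·(-0.233614) − 0.25·(-0.087012) = 0.1386.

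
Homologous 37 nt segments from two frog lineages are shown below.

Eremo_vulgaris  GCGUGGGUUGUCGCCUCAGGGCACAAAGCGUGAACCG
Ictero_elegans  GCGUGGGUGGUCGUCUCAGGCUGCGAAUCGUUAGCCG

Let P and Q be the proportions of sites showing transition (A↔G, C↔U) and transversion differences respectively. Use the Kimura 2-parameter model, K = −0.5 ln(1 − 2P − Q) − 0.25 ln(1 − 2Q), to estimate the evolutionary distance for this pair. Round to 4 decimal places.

Differing sites — 9:U/G (Tv); 14:C/U (Ti); 21:G/C (Tv); 22:C/U (Ti); 23:A/G (Ti); 25:A/G (Ti); 28:G/U (Tv); 32:G/U (Tv); 34:A/G (Ti).
Of the 9 differences, 5 transitions and 4 transversions over 37 sites: P = 5/37 = 0.135135, Q = 4/37 = 0.108108.
d = −0.5·ln(0.621622) − 0.25·ln(0.783784) = −0.5·(-0.475423) − 0.25·(-0.243622) = 0.2986.

0.2986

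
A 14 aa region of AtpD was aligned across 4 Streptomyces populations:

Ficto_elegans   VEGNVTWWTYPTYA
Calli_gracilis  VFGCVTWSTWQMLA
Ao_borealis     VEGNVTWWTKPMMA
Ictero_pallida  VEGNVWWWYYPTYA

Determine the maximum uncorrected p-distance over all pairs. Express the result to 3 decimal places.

0.643

Pairwise Hamming distances:
  Ficto_elegans vs Calli_gracilis: 7
  Ficto_elegans vs Ao_borealis: 3
  Ficto_elegans vs Ictero_pallida: 2
  Calli_gracilis vs Ao_borealis: 6
  Calli_gracilis vs Ictero_pallida: 9
  Ao_borealis vs Ictero_pallida: 5
The largest is 9 mismatches, between Calli_gracilis and Ictero_pallida; p = 9/14 = 0.643.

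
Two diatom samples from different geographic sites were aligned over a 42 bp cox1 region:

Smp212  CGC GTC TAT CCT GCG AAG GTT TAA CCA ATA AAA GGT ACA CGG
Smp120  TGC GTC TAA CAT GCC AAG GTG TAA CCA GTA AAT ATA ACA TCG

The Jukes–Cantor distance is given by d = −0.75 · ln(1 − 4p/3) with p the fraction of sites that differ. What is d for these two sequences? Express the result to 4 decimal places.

0.3597

The sequences differ at positions 1 (C/T), 9 (T/A), 11 (C/A), 15 (G/C), 21 (T/G), 28 (A/G), 33 (A/T), 34 (G/A), 35 (G/T), 36 (T/A), 40 (C/T), 41 (G/C).
p = 12/42 = 0.285714.
d = −0.75 · ln(1 − (4/3)·0.285714) = −0.75 · ln(0.619048) = −0.75 · (-0.479572) = 0.3597.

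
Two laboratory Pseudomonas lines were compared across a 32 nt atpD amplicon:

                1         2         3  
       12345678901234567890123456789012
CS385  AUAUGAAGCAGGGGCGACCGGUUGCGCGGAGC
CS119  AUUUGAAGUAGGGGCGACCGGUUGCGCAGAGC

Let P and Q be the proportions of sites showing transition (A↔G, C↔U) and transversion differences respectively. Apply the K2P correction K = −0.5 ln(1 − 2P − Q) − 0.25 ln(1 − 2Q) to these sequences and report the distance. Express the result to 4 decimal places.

0.1011

The sequences differ at positions 3 (A/U, transversion), 9 (C/U, transition), 28 (G/A, transition).
Of the 3 differences, 2 transitions and 1 transversion over 32 sites: P = 2/32 = 0.062500, Q = 1/32 = 0.031250.
d = −0.5·ln(0.843750) − 0.25·ln(0.937500) = −0.5·(-0.169899) − 0.25·(-0.064539) = 0.1011.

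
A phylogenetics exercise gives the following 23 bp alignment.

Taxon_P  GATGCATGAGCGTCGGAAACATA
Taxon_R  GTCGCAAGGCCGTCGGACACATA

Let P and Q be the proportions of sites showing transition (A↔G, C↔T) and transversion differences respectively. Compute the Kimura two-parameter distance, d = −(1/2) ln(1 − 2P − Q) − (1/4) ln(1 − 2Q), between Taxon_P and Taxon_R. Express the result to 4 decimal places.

Differing sites — 2:A/T (Tv); 3:T/C (Ti); 7:T/A (Tv); 9:A/G (Ti); 10:G/C (Tv); 18:A/C (Tv).
Of the 6 differences, 2 transitions and 4 transversions over 23 sites: P = 2/23 = 0.086957, Q = 4/23 = 0.173913.
d = −0.5·ln(0.652173) − 0.25·ln(0.652174) = −0.5·(-0.427445) − 0.25·(-0.427444) = 0.3206.

0.3206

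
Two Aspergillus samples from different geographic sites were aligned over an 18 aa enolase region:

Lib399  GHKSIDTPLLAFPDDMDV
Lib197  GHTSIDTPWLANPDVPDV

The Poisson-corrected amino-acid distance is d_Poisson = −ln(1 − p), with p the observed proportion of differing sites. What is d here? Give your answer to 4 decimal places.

The sequences differ at positions 3 (K/T), 9 (L/W), 12 (F/N), 15 (D/V), 16 (M/P).
p = 5/18 = 0.277778.
d = −ln(1 − 0.277778) = −ln(0.722222) = 0.3254.

0.3254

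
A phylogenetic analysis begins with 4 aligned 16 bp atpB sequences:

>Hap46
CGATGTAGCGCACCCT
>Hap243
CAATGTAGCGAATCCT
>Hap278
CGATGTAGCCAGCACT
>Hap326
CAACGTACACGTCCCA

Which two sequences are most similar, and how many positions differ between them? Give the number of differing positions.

Pairwise Hamming distances:
  Hap46 vs Hap243: 3
  Hap46 vs Hap278: 4
  Hap46 vs Hap326: 8
  Hap243 vs Hap278: 5
  Hap243 vs Hap326: 8
  Hap278 vs Hap326: 8
The smallest is 3, between Hap46 and Hap243.

3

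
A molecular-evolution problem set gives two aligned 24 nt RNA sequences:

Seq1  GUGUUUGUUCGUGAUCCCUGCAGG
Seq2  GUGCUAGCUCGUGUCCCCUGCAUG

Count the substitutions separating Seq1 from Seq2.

The sequences differ at positions 4 (U/C), 6 (U/A), 8 (U/C), 14 (A/U), 15 (U/C), 23 (G/U).
That gives 6 mismatches out of 24 aligned sites, so the Hamming distance is 6.

6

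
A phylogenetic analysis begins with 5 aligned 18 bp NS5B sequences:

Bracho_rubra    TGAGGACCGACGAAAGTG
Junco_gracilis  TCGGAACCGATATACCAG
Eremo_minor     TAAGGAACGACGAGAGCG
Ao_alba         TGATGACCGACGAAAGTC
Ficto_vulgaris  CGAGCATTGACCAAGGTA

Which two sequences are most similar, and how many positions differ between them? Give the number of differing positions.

2

Pairwise Hamming distances:
  Bracho_rubra vs Junco_gracilis: 9
  Bracho_rubra vs Eremo_minor: 4
  Bracho_rubra vs Ao_alba: 2
  Bracho_rubra vs Ficto_vulgaris: 7
  Junco_gracilis vs Eremo_minor: 11
  Junco_gracilis vs Ao_alba: 11
  Junco_gracilis vs Ficto_vulgaris: 13
  Eremo_minor vs Ao_alba: 6
  Eremo_minor vs Ficto_vulgaris: 10
  Ao_alba vs Ficto_vulgaris: 8
The smallest is 2, between Bracho_rubra and Ao_alba.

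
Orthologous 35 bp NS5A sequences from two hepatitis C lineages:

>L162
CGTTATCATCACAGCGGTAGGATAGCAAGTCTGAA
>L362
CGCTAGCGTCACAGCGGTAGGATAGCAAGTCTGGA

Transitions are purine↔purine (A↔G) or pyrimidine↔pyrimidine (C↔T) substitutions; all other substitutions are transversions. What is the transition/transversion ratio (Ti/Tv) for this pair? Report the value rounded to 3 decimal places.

3.000

Mismatches occur at site 3 (T→C, transition), site 6 (T→G, transversion), site 8 (A→G, transition), site 34 (A→G, transition).
Of the 4 differences, 3 transitions and 1 transversion, so Ti/Tv = 3/1 = 3.000.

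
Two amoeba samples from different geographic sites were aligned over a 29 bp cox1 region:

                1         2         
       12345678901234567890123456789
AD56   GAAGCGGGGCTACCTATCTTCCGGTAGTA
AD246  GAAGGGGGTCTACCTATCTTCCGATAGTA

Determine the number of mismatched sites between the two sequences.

Differing sites — 5:C/G; 9:G/T; 24:G/A.
That gives 3 mismatches out of 29 aligned sites, so the Hamming distance is 3.

3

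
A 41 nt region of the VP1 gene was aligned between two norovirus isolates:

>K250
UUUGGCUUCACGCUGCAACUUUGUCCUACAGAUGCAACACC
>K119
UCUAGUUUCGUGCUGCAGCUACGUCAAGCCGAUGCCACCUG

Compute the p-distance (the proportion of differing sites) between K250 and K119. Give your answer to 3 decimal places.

0.390

Differing sites — 2:U/C; 4:G/A; 6:C/U; 10:A/G; 11:C/U; 18:A/G; 21:U/A; 22:U/C; 26:C/A; 27:U/A; 28:A/G; 30:A/C; 36:A/C; 39:A/C; 40:C/U; 41:C/G.
There are 16 differences over 41 sites, so p = 16/41 = 0.390.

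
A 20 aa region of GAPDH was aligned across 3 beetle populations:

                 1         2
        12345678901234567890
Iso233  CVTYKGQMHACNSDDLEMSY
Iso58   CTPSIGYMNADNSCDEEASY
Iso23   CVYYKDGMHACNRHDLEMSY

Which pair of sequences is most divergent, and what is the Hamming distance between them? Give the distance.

Pairwise Hamming distances:
  Iso233 vs Iso58: 10
  Iso233 vs Iso23: 5
  Iso58 vs Iso23: 12
The largest is 12, between Iso58 and Iso23.

12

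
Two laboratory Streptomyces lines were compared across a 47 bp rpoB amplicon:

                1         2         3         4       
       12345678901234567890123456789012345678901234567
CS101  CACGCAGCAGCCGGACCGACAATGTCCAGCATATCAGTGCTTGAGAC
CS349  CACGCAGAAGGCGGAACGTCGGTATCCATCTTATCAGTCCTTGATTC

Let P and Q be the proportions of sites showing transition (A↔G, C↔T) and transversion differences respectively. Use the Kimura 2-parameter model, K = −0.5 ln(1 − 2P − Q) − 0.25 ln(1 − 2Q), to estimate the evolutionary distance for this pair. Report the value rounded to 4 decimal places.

0.3129

The sequences differ at positions 8 (C/A, transversion), 11 (C/G, transversion), 16 (C/A, transversion), 19 (A/T, transversion), 21 (A/G, transition), 22 (A/G, transition), 24 (G/A, transition), 29 (G/T, transversion), 31 (A/T, transversion), 39 (G/C, transversion), 45 (G/T, transversion), 46 (A/T, transversion).
Of the 12 differences, 3 transitions and 9 transversions over 47 sites: P = 3/47 = 0.063830, Q = 9/47 = 0.191489.
d = −0.5·ln(0.680851) − 0.25·ln(0.617022) = −0.5·(-0.384412) − 0.25·(-0.482851) = 0.3129.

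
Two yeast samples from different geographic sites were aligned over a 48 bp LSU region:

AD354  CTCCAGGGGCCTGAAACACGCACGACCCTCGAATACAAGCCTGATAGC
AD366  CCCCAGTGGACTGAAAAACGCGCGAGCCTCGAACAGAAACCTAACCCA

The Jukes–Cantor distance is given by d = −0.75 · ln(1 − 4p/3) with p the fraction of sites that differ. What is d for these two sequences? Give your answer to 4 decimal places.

Mismatches occur at site 2 (T→C), site 7 (G→T), site 10 (C→A), site 17 (C→A), site 22 (A→G), site 26 (C→G), site 34 (T→C), site 36 (C→G), site 39 (G→A), site 43 (G→A), site 45 (T→C), site 46 (A→C), site 47 (G→C), site 48 (C→A).
p = 14/48 = 0.291667.
d = −0.75 · ln(1 − (4/3)·0.291667) = −0.75 · ln(0.611111) = −0.75 · (-0.492477) = 0.3694.

0.3694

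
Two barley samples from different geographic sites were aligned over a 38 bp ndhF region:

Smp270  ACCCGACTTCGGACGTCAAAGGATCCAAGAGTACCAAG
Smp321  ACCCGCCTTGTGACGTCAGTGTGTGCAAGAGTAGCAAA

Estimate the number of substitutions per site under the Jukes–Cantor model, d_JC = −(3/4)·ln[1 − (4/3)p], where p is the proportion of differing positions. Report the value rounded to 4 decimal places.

0.3241

Differing sites — 6:A/C; 10:C/G; 11:G/T; 19:A/G; 20:A/T; 22:G/T; 23:A/G; 25:C/G; 34:C/G; 38:G/A.
p = 10/38 = 0.263158.
d = −0.75 · ln(1 − (4/3)·0.263158) = −0.75 · ln(0.649123) = −0.75 · (-0.432133) = 0.3241.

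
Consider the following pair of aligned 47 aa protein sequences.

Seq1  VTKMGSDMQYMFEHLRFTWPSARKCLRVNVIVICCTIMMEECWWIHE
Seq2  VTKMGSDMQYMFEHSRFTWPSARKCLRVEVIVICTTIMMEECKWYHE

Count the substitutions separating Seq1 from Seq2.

The sequences differ at positions 15 (L/S), 29 (N/E), 35 (C/T), 43 (W/K), 45 (I/Y).
That gives 5 mismatches out of 47 aligned sites, so the Hamming distance is 5.

5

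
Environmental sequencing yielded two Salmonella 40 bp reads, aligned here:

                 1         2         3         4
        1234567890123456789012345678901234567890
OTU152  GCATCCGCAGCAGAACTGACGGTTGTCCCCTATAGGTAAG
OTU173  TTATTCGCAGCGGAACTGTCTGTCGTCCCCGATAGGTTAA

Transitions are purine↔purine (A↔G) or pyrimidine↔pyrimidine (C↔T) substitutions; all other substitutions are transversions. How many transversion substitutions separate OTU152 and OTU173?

Mismatches occur at site 1 (G↔T, transversion), site 2 (C↔T, transition), site 5 (C↔T, transition), site 12 (A↔G, transition), site 19 (A↔T, transversion), site 21 (G↔T, transversion), site 24 (T↔C, transition), site 31 (T↔G, transversion), site 38 (A↔T, transversion), site 40 (G↔A, transition).
Of the 10 differences, 5 transitions and 5 transversions, so the answer is 5.

5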